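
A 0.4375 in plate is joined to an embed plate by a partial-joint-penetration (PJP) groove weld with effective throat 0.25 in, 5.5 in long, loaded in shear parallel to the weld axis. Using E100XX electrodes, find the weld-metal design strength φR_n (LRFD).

E100XX → F_EXX = 100 ksi.
Effective throat (given) t_e = 0.25 in.
A_we = 0.25 × 5.5 = 1.375 in².
F_nw = 0.6 F_EXX = 60 ksi.
φR_n = 0.75 × 60 × 1.375 = 61.88 kip.

φR_n ≈ 61.9 kip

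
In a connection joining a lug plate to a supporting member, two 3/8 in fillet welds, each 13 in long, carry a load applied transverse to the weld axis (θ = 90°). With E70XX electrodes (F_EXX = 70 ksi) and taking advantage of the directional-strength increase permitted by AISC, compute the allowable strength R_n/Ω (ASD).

R_n/Ω ≈ 217 kip

t_e = 0.707 × 0.375 = 0.2651 in; A_we = 0.2651 × 26 = 6.893 in².
Directional factor: 1.0 + 0.5 sin^1.5(90°) = 1.5.
F_nw = 0.6 × 70 × 1.5 = 63 ksi.
R_n/Ω = (63 × 6.893) / 2.0 = 217.1 kip.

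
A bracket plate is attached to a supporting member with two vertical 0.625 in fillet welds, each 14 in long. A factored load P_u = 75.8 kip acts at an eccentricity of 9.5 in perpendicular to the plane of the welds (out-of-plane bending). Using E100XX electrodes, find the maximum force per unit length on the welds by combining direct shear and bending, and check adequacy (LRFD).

f_max ≈ 11.3 kip/in; adequate

E100XX → F_EXX = 100 ksi.
L_w = 2 × 14 = 28 in; section modulus (unit throat) S = 2 × L²/6 = 65.33 in².
Direct shear f_v = P/L_w = 75.8/28 = 2.707 kip/in.
Moment M = P × e = 75.8 × 9.5 = 720.1 kip·in; bending f_b = M/S = 11.02 kip/in.
f_max = √(f_v² + f_b²) = √(2.707² + 11.02²) = 11.35 kip/in.
φr_n = 0.75 × 0.6 × 100 × (0.707 × 0.625) = 19.88 kip/in → adequate.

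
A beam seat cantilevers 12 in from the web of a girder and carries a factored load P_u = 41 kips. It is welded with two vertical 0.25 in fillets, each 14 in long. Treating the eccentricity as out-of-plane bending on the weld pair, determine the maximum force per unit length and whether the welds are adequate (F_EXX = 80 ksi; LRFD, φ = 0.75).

L_w = 2 × 14 = 28 in; section modulus (unit throat) S = 2 × L²/6 = 65.33 in².
Direct shear f_v = P/L_w = 41/28 = 1.464 kip/in.
Moment M = P × e = 41 × 12 = 492 kip·in; bending f_b = M/S = 7.531 kip/in.
f_max = √(f_v² + f_b²) = √(1.464² + 7.531²) = 7.672 kip/in.
φr_n = 0.75 × 0.6 × 80 × (0.707 × 0.25) = 6.363 kip/in → NOT adequate.

f_max ≈ 7.67 kip/in; NOT adequate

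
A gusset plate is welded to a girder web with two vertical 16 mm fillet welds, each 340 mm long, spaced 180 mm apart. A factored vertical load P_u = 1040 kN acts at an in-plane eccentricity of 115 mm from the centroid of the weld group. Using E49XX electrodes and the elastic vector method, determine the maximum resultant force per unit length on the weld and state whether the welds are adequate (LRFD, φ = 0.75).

E49XX → F_EXX = 490 MPa.
Total weld length L_w = 680 mm. Treat welds as unit-width lines.
Polar moment about centroid: J = 2[d³/12 + d(b/2)²] = 2[340³/12 + 340×90²] = 12060000 mm³.
Direct shear f_v = P/L_w = 1040×10³ / 680 = 1529 N/mm (vertical).
Torsion M = P·e = 1040×10³ × 115 = 119600000 N·mm.
Critical point at (x, y) = (90, 170) from centroid. f_tx = M·y/J = 1686 N/mm; f_ty = M·x/J = 892.6 N/mm.
Resultant f_max = √[f_tx² + (f_v + f_ty)²] = √[1686² + (1529 + 892.6)²] = 2951 N/mm.
Capacity per unit length: φr_n = 0.75 × 0.6 × 490 × (0.707 × 16) = 2494 N/mm.
2951 > 2494 → NOT adequate.

f_max ≈ 2950 N/mm; NOT adequate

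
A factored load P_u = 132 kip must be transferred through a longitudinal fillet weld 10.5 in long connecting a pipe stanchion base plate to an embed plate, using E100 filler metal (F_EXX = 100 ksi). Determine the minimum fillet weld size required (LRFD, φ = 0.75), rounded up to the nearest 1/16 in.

w = 7/16 in

Total weld length L = 10.5 in.
Required throat t_e = P_u / (φ × 0.6 F_EXX × L) = 132 / (0.75 × 0.6 × 100 × 10.5) = 0.2794 in.
Required leg w = t_e / 0.707 = 0.3951 in → use 7/16 in.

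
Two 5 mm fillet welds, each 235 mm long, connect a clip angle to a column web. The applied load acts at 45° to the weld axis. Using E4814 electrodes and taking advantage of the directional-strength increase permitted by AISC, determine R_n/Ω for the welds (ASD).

R_n/Ω ≈ 310 kN

E48XX → F_EXX = 480 MPa.
t_e = 0.707 × 5 = 3.535 mm; A_we = 3.535 × 470 = 1661 mm².
Directional factor: 1.0 + 0.5 sin^1.5(45°) = 1.297.
F_nw = 0.6 × 480 × 1.297 = 373.6 MPa.
R_n/Ω = (373.6 × 1661) / 2.0 × 10⁻³ = 310.4 kN.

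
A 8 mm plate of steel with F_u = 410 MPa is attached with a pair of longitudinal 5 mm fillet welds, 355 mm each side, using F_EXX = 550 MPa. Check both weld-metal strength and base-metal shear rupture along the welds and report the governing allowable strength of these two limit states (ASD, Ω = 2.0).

t_e = 0.707 × 5 = 3.535 mm; L = 710 mm.
Weld metal: R_n/Ω = (1/2.0) × 0.6 × 550 × 3.535 × 710 × 10⁻³ = 414.1 kN.
Base metal (shear rupture): R_n/Ω = (1/2.0) × 0.6 × 410 × 8 × 710 × 10⁻³ = 698.6 kN.
Governing: weld metal.

R_n/Ω ≈ 414 kN (weld metal governs)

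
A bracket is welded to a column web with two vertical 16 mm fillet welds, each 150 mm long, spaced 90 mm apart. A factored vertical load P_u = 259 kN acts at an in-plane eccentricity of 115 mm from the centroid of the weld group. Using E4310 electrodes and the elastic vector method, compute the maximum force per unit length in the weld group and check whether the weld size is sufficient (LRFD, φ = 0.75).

E43XX → F_EXX = 430 MPa.
Total weld length L_w = 300 mm. Treat welds as unit-width lines.
Polar moment about centroid: J = 2[d³/12 + d(b/2)²] = 2[150³/12 + 150×45²] = 1170000 mm³.
Direct shear f_v = P/L_w = 259×10³ / 300 = 863.3 N/mm (vertical).
Torsion M = P·e = 259×10³ × 115 = 29785000 N·mm.
Critical point at (x, y) = (45, 75) from centroid. f_tx = M·y/J = 1909 N/mm; f_ty = M·x/J = 1146 N/mm.
Resultant f_max = √[f_tx² + (f_v + f_ty)²] = √[1909² + (863.3 + 1146)²] = 2771 N/mm.
Capacity per unit length: φr_n = 0.75 × 0.6 × 430 × (0.707 × 16) = 2189 N/mm.
2771 > 2189 → NOT adequate.

f_max ≈ 2770 N/mm; NOT adequate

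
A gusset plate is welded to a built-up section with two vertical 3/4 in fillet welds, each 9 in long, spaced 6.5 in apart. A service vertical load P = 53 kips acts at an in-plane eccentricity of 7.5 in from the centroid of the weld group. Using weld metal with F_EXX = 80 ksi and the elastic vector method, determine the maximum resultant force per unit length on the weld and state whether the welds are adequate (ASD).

f_max ≈ 9.12 kip/in; adequate

Total weld length L_w = 18 in. Treat welds as unit-width lines.
Polar moment about centroid: J = 2[d³/12 + d(b/2)²] = 2[9³/12 + 9×3.25²] = 311.6 in³.
Direct shear f_v = P/L_w = 53 / 18 = 2.944 kip/in (vertical).
Torsion M = P·e = 53 × 7.5 = 397.5 kip·in.
Critical point at (x, y) = (3.25, 4.5) from centroid. f_tx = M·y/J = 5.74 kip/in; f_ty = M·x/J = 4.146 kip/in.
Resultant f_max = √[f_tx² + (f_v + f_ty)²] = √[5.74² + (2.944 + 4.146)²] = 9.122 kip/in.
Capacity per unit length: r_n/Ω = (1/2.0) × 0.6 × 80 × (0.707 × 0.75) = 12.73 kip/in.
9.122 ≤ 12.73 → adequate.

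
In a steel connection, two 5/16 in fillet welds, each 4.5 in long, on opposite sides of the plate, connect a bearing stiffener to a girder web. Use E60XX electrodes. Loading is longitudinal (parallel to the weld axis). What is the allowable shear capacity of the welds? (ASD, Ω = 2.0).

R_n/Ω ≈ 35.8 kip

E60XX → F_EXX = 60 ksi.
Effective throat t_e = 0.707 × 0.3125 = 0.2209 in.
Total length L = 9 in; A_we = 0.2209 × 9 = 1.988 in².
F_nw = 0.6 F_EXX = 0.6 × 60 = 36 ksi.
R_n = 36 × 1.988 = 71.58 kip; R_n/Ω = 71.58/2.0 = 35.79 kip.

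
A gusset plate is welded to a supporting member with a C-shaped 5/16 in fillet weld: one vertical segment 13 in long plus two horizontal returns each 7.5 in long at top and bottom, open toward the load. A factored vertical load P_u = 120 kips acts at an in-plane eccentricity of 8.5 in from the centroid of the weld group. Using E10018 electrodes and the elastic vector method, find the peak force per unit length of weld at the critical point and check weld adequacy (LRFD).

E100XX → F_EXX = 100 ksi.
Total weld length L_w = 28 in. Treat welds as unit-width lines.
Centroid: x̄ = 2×7.5×3.75 / 28 = 2.009 in from the vertical weld.
Polar moment about centroid: J = I_x + I_y = [13³/12 + 2×7.5×6.5²] + [13×2.009² + 2(7.5³/12 + 7.5×1.741²)] = 985.1 in³.
Direct shear f_v = P/L_w = 120 / 28 = 4.286 kip/in (vertical).
Torsion M = P·e = 120 × 8.5 = 1020 kip·in.
Critical point at (x, y) = (5.491, 6.5) from centroid. f_tx = M·y/J = 6.73 kip/in; f_ty = M·x/J = 5.686 kip/in.
Resultant f_max = √[f_tx² + (f_v + f_ty)²] = √[6.73² + (4.286 + 5.686)²] = 12.03 kip/in.
Capacity per unit length: φr_n = 0.75 × 0.6 × 100 × (0.707 × 0.3125) = 9.942 kip/in.
12.03 > 9.942 → NOT adequate.

f_max ≈ 12 kip/in; NOT adequate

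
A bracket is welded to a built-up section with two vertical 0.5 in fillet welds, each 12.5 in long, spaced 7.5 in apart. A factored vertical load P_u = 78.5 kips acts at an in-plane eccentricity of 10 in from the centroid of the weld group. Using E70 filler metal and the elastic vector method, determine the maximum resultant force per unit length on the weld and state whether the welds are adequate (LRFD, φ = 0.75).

E70XX → F_EXX = 70 ksi.
Total weld length L_w = 25 in. Treat welds as unit-width lines.
Polar moment about centroid: J = 2[d³/12 + d(b/2)²] = 2[12.5³/12 + 12.5×3.75²] = 677.1 in³.
Direct shear f_v = P/L_w = 78.5 / 25 = 3.14 kip/in (vertical).
Torsion M = P·e = 78.5 × 10 = 785 kip·in.
Critical point at (x, y) = (3.75, 6.25) from centroid. f_tx = M·y/J = 7.246 kip/in; f_ty = M·x/J = 4.348 kip/in.
Resultant f_max = √[f_tx² + (f_v + f_ty)²] = √[7.246² + (3.14 + 4.348)²] = 10.42 kip/in.
Capacity per unit length: φr_n = 0.75 × 0.6 × 70 × (0.707 × 0.5) = 11.14 kip/in.
10.42 ≤ 11.14 → adequate.

f_max ≈ 10.4 kip/in; adequate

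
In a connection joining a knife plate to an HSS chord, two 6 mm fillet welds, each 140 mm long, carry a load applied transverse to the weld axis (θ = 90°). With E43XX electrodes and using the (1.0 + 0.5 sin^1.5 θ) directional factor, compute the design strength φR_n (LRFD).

E43XX → F_EXX = 430 MPa.
t_e = 0.707 × 6 = 4.242 mm; A_we = 4.242 × 280 = 1188 mm².
Directional factor: 1.0 + 0.5 sin^1.5(90°) = 1.5.
F_nw = 0.6 × 430 × 1.5 = 387 MPa.
φR_n = 0.75 × 387 × 1188 × 10⁻³ = 344.7 kN.

φR_n ≈ 345 kN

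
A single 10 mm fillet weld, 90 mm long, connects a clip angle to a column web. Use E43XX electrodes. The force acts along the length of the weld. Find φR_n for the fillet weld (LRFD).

φR_n ≈ 123 kN

E43XX → F_EXX = 430 MPa.
Effective throat t_e = 0.707 × 10 = 7.07 mm.
Total length L = 90 mm; A_we = 7.07 × 90 = 636.3 mm².
F_nw = 0.6 F_EXX = 0.6 × 430 = 258 MPa.
φR_n = 0.75 × 258 × 636.3 × 10⁻³ = 123.1 kN.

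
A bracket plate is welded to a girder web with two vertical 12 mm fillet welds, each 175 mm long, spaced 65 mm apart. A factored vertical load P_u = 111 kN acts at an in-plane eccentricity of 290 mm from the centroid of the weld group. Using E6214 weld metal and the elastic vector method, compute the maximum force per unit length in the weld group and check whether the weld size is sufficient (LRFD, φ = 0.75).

E62XX → F_EXX = 620 MPa.
Total weld length L_w = 350 mm. Treat welds as unit-width lines.
Polar moment about centroid: J = 2[d³/12 + d(b/2)²] = 2[175³/12 + 175×32.5²] = 1263000 mm³.
Direct shear f_v = P/L_w = 111×10³ / 350 = 317.1 N/mm (vertical).
Torsion M = P·e = 111×10³ × 290 = 32190000 N·mm.
Critical point at (x, y) = (32.5, 87.5) from centroid. f_tx = M·y/J = 2230 N/mm; f_ty = M·x/J = 828.4 N/mm.
Resultant f_max = √[f_tx² + (f_v + f_ty)²] = √[2230² + (317.1 + 828.4)²] = 2507 N/mm.
Capacity per unit length: φr_n = 0.75 × 0.6 × 620 × (0.707 × 12) = 2367 N/mm.
2507 > 2367 → NOT adequate.

f_max ≈ 2510 N/mm; NOT adequate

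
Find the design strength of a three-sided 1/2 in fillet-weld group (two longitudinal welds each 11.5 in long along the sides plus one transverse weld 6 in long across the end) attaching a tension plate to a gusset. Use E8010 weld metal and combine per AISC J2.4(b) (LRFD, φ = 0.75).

φR_n ≈ 369 kips

E80XX → F_EXX = 80 ksi.
t_e = 0.707 × 0.5 = 0.3535 in.
R_nwl = 0.6 × 80 × 0.3535 × 23 = 390.3 kips (longitudinal, 2 welds).
R_nwt = 0.6 × 80 × 0.3535 × 6 = 101.8 kips (transverse, base value).
(i) R_nwl + R_nwt = 492.1 kips; (ii) 0.85 R_nwl + 1.5 R_nwt = 484.4 kips.
R_n = max = 492.1 kips [governs: (i)]; φR_n = 369.1 kips.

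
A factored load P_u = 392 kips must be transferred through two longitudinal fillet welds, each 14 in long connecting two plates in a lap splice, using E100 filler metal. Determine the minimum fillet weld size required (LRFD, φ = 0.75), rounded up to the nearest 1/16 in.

E100XX → F_EXX = 100 ksi.
Total weld length L = 28 in.
Required throat t_e = P_u / (φ × 0.6 F_EXX × L) = 392 / (0.75 × 0.6 × 100 × 28) = 0.3111 in.
Required leg w = t_e / 0.707 = 0.44 in → use 1/2 in.

w = 1/2 in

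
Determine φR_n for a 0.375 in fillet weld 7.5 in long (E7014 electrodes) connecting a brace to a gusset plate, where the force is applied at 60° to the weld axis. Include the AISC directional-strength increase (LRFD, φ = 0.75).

E70XX → F_EXX = 70 ksi.
t_e = 0.707 × 0.375 = 0.2651 in; A_we = 0.2651 × 7.5 = 1.988 in².
Directional factor: 1.0 + 0.5 sin^1.5(60°) = 1.403.
F_nw = 0.6 × 70 × 1.403 = 58.92 ksi.
φR_n = 0.75 × 58.92 × 1.988 = 87.88 kips.

φR_n ≈ 87.9 kips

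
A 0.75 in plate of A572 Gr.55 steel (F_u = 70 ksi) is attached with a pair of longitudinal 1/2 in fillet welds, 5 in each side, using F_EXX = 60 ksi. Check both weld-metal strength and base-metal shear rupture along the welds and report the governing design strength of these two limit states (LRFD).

t_e = 0.707 × 0.5 = 0.3535 in; L = 10 in.
Weld metal: φR_n = 0.75 × 0.6 × 60 × 0.3535 × 10 = 95.44 kip.
Base metal (shear rupture): φR_n = 0.75 × 0.6 × 70 × 0.75 × 10 = 236.2 kip.
Governing: weld metal.

φR_n ≈ 95.4 kip (weld metal governs)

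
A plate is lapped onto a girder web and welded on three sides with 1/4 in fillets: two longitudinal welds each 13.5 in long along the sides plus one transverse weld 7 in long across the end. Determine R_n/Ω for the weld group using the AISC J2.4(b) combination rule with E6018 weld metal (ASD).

R_n/Ω ≈ 108 kips

E60XX → F_EXX = 60 ksi.
t_e = 0.707 × 0.25 = 0.1767 in.
R_nwl = 0.6 × 60 × 0.1767 × 27 = 171.8 kips (longitudinal, 2 welds).
R_nwt = 0.6 × 60 × 0.1767 × 7 = 44.54 kips (transverse, base value).
(i) R_nwl + R_nwt = 216.3 kips; (ii) 0.85 R_nwl + 1.5 R_nwt = 212.8 kips.
R_n = max = 216.3 kips [governs: (i)]; R_n/Ω = 108.2 kips.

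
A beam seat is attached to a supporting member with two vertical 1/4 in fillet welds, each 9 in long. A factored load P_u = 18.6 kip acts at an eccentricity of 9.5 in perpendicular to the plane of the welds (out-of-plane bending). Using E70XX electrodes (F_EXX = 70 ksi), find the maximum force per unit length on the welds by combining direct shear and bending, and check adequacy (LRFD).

f_max ≈ 6.63 kip/in; NOT adequate

L_w = 2 × 9 = 18 in; section modulus (unit throat) S = 2 × L²/6 = 27 in².
Direct shear f_v = P/L_w = 18.6/18 = 1.033 kip/in.
Moment M = P × e = 18.6 × 9.5 = 176.7 kip·in; bending f_b = M/S = 6.544 kip/in.
f_max = √(f_v² + f_b²) = √(1.033² + 6.544²) = 6.626 kip/in.
φr_n = 0.75 × 0.6 × 70 × (0.707 × 0.25) = 5.568 kip/in → NOT adequate.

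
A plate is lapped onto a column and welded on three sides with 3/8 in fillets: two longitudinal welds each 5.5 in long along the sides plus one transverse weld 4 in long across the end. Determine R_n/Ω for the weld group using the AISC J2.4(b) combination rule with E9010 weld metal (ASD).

R_n/Ω ≈ 110 kips

E90XX → F_EXX = 90 ksi.
t_e = 0.707 × 0.375 = 0.2651 in.
R_nwl = 0.6 × 90 × 0.2651 × 11 = 157.5 kips (longitudinal, 2 welds).
R_nwt = 0.6 × 90 × 0.2651 × 4 = 57.27 kips (transverse, base value).
(i) R_nwl + R_nwt = 214.8 kips; (ii) 0.85 R_nwl + 1.5 R_nwt = 219.8 kips.
R_n = max = 219.8 kips [governs: (ii)]; R_n/Ω = 109.9 kips.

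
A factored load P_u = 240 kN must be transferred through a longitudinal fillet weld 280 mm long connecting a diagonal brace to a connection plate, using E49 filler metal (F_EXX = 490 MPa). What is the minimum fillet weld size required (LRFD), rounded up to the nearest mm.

w = 6 mm

Total weld length L = 280 mm.
Required throat t_e = P_u / (φ × 0.6 F_EXX × L) = 240 / (0.75 × 0.6 × 490 × 280 × 10⁻³) = 3.887 mm.
Required leg w = t_e / 0.707 = 5.498 mm → use 6 mm.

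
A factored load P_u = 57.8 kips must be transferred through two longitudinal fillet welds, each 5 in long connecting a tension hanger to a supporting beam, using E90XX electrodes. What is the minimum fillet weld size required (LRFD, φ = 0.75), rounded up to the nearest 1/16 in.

E90XX → F_EXX = 90 ksi.
Total weld length L = 10 in.
Required throat t_e = P_u / (φ × 0.6 F_EXX × L) = 57.8 / (0.75 × 0.6 × 90 × 10) = 0.1427 in.
Required leg w = t_e / 0.707 = 0.2019 in → use 1/4 in.

w = 1/4 in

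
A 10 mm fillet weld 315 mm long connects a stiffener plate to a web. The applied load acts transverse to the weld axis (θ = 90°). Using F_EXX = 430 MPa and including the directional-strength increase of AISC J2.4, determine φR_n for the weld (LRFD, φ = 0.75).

t_e = 0.707 × 10 = 7.07 mm; A_we = 7.07 × 315 = 2227 mm².
Directional factor: 1.0 + 0.5 sin^1.5(90°) = 1.5.
F_nw = 0.6 × 430 × 1.5 = 387 MPa.
φR_n = 0.75 × 387 × 2227 × 10⁻³ = 646.4 kN.

φR_n ≈ 646 kN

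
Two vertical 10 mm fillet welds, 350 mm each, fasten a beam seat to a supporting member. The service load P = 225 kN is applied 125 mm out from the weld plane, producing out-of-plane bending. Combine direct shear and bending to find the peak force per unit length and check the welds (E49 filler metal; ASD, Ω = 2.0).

f_max ≈ 760 N/mm; adequate

E49XX → F_EXX = 490 MPa.
L_w = 2 × 350 = 700 mm; section modulus (unit throat) S = 2 × L²/6 = 40830 mm².
Direct shear f_v = P/L_w = 225×10³/700 = 321.4 N/mm.
Moment M = P × e = 225×10³ × 125 = 28125000 N·mm; bending f_b = M/S = 688.8 N/mm.
f_max = √(f_v² + f_b²) = √(321.4² + 688.8²) = 760.1 N/mm.
r_n/Ω = (1/2.0) × 0.6 × 490 × (0.707 × 10) = 1039 N/mm → adequate.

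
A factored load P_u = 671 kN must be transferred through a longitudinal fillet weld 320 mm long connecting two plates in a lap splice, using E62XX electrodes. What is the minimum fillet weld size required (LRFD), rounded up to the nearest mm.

E62XX → F_EXX = 620 MPa.
Total weld length L = 320 mm.
Required throat t_e = P_u / (φ × 0.6 F_EXX × L) = 671 / (0.75 × 0.6 × 620 × 320 × 10⁻³) = 7.516 mm.
Required leg w = t_e / 0.707 = 10.63 mm → use 11 mm.

w = 11 mm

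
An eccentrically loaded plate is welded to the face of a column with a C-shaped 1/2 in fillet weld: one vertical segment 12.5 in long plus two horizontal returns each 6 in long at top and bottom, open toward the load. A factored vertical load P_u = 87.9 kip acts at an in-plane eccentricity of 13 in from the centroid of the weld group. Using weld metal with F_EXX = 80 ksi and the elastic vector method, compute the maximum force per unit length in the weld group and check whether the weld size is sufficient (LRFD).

Total weld length L_w = 24.5 in. Treat welds as unit-width lines.
Centroid: x̄ = 2×6×3 / 24.5 = 1.469 in from the vertical weld.
Polar moment about centroid: J = I_x + I_y = [12.5³/12 + 2×6×6.25²] + [12.5×1.469² + 2(6³/12 + 6×1.531²)] = 722.6 in³.
Direct shear f_v = P/L_w = 87.9 / 24.5 = 3.588 kip/in (vertical).
Torsion M = P·e = 87.9 × 13 = 1142.7 kip·in.
Critical point at (x, y) = (4.531, 6.25) from centroid. f_tx = M·y/J = 9.883 kip/in; f_ty = M·x/J = 7.164 kip/in.
Resultant f_max = √[f_tx² + (f_v + f_ty)²] = √[9.883² + (3.588 + 7.164)²] = 14.6 kip/in.
Capacity per unit length: φr_n = 0.75 × 0.6 × 80 × (0.707 × 0.5) = 12.73 kip/in.
14.6 > 12.73 → NOT adequate.

f_max ≈ 14.6 kip/in; NOT adequate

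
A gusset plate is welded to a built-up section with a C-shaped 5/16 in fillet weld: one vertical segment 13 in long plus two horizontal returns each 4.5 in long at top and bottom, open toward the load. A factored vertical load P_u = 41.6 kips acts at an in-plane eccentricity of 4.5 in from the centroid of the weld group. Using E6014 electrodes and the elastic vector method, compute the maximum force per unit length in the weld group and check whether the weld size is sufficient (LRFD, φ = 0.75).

f_max ≈ 3.61 kip/in; adequate

E60XX → F_EXX = 60 ksi.
Total weld length L_w = 22 in. Treat welds as unit-width lines.
Centroid: x̄ = 2×4.5×2.25 / 22 = 0.9205 in from the vertical weld.
Polar moment about centroid: J = I_x + I_y = [13³/12 + 2×4.5×6.5²] + [13×0.9205² + 2(4.5³/12 + 4.5×1.33²)] = 605.4 in³.
Direct shear f_v = P/L_w = 41.6 / 22 = 1.891 kip/in (vertical).
Torsion M = P·e = 41.6 × 4.5 = 187.2 kip·in.
Critical point at (x, y) = (3.58, 6.5) from centroid. f_tx = M·y/J = 2.01 kip/in; f_ty = M·x/J = 1.107 kip/in.
Resultant f_max = √[f_tx² + (f_v + f_ty)²] = √[2.01² + (1.891 + 1.107)²] = 3.609 kip/in.
Capacity per unit length: φr_n = 0.75 × 0.6 × 60 × (0.707 × 0.3125) = 5.965 kip/in.
3.609 ≤ 5.965 → adequate.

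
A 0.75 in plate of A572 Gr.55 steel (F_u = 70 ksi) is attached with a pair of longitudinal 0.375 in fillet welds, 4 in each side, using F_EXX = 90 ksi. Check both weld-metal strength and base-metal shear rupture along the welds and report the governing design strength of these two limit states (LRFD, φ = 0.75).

φR_n ≈ 85.9 kip (weld metal governs)

t_e = 0.707 × 0.375 = 0.2651 in; L = 8 in.
Weld metal: φR_n = 0.75 × 0.6 × 90 × 0.2651 × 8 = 85.9 kip.
Base metal (shear rupture): φR_n = 0.75 × 0.6 × 70 × 0.75 × 8 = 189 kip.
Governing: weld metal.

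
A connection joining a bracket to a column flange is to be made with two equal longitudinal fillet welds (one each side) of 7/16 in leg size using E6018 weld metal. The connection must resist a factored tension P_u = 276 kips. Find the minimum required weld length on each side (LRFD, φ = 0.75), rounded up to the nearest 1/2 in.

E60XX → F_EXX = 60 ksi.
Throat t_e = 0.707 × 0.4375 = 0.3093 in.
φr_n = 0.75 × 0.6 × 60 × 0.3093 = 8.351 kips/in.
L_req = P_u / φr_n = 276 / 8.351 = 33.05 in total.
Per side: 33.05 / 2 = 16.52 in.
Round up → use L = 17 in on each side.

L = 17 in on each side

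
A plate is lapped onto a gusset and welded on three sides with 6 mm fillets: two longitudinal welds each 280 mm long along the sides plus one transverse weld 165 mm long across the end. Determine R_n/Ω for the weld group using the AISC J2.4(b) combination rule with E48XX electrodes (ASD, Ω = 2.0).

E48XX → F_EXX = 480 MPa.
t_e = 0.707 × 6 = 4.242 mm.
R_nwl = 0.6 × 480 × 4.242 × 560 × 10⁻³ = 684.1 kN (longitudinal, 2 welds).
R_nwt = 0.6 × 480 × 4.242 × 165 × 10⁻³ = 201.6 kN (transverse, base value).
(i) R_nwl + R_nwt = 885.7 kN; (ii) 0.85 R_nwl + 1.5 R_nwt = 883.9 kN.
R_n = max = 885.7 kN [governs: (i)]; R_n/Ω = 442.9 kN.

R_n/Ω ≈ 443 kN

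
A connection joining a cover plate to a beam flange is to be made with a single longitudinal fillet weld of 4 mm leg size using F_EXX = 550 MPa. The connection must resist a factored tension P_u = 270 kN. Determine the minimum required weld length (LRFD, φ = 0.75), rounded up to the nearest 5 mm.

Throat t_e = 0.707 × 4 = 2.828 mm.
φr_n = 0.75 × 0.6 × 550 × 2.828 × 10⁻³ = 0.6999 kN/mm.
L_req = P_u / φr_n = 270 / 0.6999 = 385.8 mm total.
Round up → use L = 390 mm.

L = 390 mm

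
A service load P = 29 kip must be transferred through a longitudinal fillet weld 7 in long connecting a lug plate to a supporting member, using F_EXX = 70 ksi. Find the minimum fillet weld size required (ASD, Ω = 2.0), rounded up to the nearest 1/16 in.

w = 5/16 in

Total weld length L = 7 in.
Required throat t_e = P × Ω / (0.6 F_EXX × L) = 29 × 2.0 / (0.6 × 70 × 7) = 0.1973 in.
Required leg w = t_e / 0.707 = 0.279 in → use 5/16 in.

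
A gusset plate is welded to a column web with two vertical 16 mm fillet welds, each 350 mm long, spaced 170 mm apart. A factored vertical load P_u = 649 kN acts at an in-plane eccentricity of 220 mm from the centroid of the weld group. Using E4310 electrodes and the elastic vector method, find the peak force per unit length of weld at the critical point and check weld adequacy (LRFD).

f_max ≈ 2810 N/mm; NOT adequate

E43XX → F_EXX = 430 MPa.
Total weld length L_w = 700 mm. Treat welds as unit-width lines.
Polar moment about centroid: J = 2[d³/12 + d(b/2)²] = 2[350³/12 + 350×85²] = 12200000 mm³.
Direct shear f_v = P/L_w = 649×10³ / 700 = 927.1 N/mm (vertical).
Torsion M = P·e = 649×10³ × 220 = 142780000 N·mm.
Critical point at (x, y) = (85, 175) from centroid. f_tx = M·y/J = 2048 N/mm; f_ty = M·x/J = 994.5 N/mm.
Resultant f_max = √[f_tx² + (f_v + f_ty)²] = √[2048² + (927.1 + 994.5)²] = 2808 N/mm.
Capacity per unit length: φr_n = 0.75 × 0.6 × 430 × (0.707 × 16) = 2189 N/mm.
2808 > 2189 → NOT adequate.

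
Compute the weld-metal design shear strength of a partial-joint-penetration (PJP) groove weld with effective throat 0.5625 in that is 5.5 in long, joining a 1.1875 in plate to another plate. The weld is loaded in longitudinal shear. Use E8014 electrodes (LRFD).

φR_n ≈ 111 kips

E80XX → F_EXX = 80 ksi.
Effective throat (given) t_e = 0.5625 in.
A_we = 0.5625 × 5.5 = 3.094 in².
F_nw = 0.6 F_EXX = 48 ksi.
φR_n = 0.75 × 48 × 3.094 = 111.4 kips.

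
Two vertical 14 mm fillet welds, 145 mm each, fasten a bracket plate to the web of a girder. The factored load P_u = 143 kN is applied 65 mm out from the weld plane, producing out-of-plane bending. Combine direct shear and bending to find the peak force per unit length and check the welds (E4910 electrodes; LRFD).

f_max ≈ 1410 N/mm; adequate

E49XX → F_EXX = 490 MPa.
L_w = 2 × 145 = 290 mm; section modulus (unit throat) S = 2 × L²/6 = 7008 mm².
Direct shear f_v = P/L_w = 143×10³/290 = 493.1 N/mm.
Moment M = P × e = 143×10³ × 65 = 9295000 N·mm; bending f_b = M/S = 1326 N/mm.
f_max = √(f_v² + f_b²) = √(493.1² + 1326²) = 1415 N/mm.
φr_n = 0.75 × 0.6 × 490 × (0.707 × 14) = 2183 N/mm → adequate.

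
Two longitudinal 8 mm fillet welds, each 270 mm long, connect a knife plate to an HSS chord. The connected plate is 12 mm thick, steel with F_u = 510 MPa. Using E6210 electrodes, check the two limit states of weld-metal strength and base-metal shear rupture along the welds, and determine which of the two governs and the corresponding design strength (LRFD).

E62XX → F_EXX = 620 MPa.
t_e = 0.707 × 8 = 5.656 mm; L = 540 mm.
Weld metal: φR_n = 0.75 × 0.6 × 620 × 5.656 × 540 × 10⁻³ = 852.1 kN.
Base metal (shear rupture): φR_n = 0.75 × 0.6 × 510 × 12 × 540 × 10⁻³ = 1487 kN.
Governing: weld metal.

φR_n ≈ 852 kN (weld metal governs)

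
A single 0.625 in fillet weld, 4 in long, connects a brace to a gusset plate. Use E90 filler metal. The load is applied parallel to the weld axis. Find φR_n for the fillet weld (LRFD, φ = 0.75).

φR_n ≈ 71.6 kips

E90XX → F_EXX = 90 ksi.
Effective throat t_e = 0.707 × 0.625 = 0.4419 in.
Total length L = 4 in; A_we = 0.4419 × 4 = 1.767 in².
F_nw = 0.6 F_EXX = 0.6 × 90 = 54 ksi.
φR_n = 0.75 × 54 × 1.767 = 71.58 kips.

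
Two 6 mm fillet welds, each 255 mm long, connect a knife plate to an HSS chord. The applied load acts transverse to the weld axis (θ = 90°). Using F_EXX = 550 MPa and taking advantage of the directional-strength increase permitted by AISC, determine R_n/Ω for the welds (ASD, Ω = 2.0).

R_n/Ω ≈ 535 kN

t_e = 0.707 × 6 = 4.242 mm; A_we = 4.242 × 510 = 2163 mm².
Directional factor: 1.0 + 0.5 sin^1.5(90°) = 1.5.
F_nw = 0.6 × 550 × 1.5 = 495 MPa.
R_n/Ω = (495 × 2163) / 2.0 × 10⁻³ = 535.4 kN.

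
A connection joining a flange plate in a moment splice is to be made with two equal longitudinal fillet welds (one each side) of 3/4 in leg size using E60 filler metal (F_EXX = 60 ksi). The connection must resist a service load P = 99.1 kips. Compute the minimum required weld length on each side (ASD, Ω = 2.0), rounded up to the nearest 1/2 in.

Throat t_e = 0.707 × 0.75 = 0.5302 in.
r_n/Ω = (0.6 × 60 × 0.5302) / 2.0 = 9.544 kip/in.
L_req = P / (r_n/Ω) = 99.1 / 9.544 = 10.38 in total.
Per side: 10.38 / 2 = 5.191 in.
Round up → use L = 5.5 in on each side.

L = 5.5 in on each side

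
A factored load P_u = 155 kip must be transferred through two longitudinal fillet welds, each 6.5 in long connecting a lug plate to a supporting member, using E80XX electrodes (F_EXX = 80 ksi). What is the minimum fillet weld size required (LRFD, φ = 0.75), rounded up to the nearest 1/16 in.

Total weld length L = 13 in.
Required throat t_e = P_u / (φ × 0.6 F_EXX × L) = 155 / (0.75 × 0.6 × 80 × 13) = 0.3312 in.
Required leg w = t_e / 0.707 = 0.4685 in → use 1/2 in.

w = 1/2 in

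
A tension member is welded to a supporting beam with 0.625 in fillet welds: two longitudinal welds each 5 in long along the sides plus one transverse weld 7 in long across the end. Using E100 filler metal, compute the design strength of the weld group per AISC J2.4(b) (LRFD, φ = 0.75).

E100XX → F_EXX = 100 ksi.
t_e = 0.707 × 0.625 = 0.4419 in.
R_nwl = 0.6 × 100 × 0.4419 × 10 = 265.1 kip (longitudinal, 2 welds).
R_nwt = 0.6 × 100 × 0.4419 × 7 = 185.6 kip (transverse, base value).
(i) R_nwl + R_nwt = 450.7 kip; (ii) 0.85 R_nwl + 1.5 R_nwt = 503.7 kip.
R_n = max = 503.7 kip [governs: (ii)]; φR_n = 377.8 kip.

φR_n ≈ 378 kip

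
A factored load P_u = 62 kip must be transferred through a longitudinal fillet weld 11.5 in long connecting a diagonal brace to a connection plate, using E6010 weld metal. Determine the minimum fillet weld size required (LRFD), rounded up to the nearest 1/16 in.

w = 5/16 in

E60XX → F_EXX = 60 ksi.
Total weld length L = 11.5 in.
Required throat t_e = P_u / (φ × 0.6 F_EXX × L) = 62 / (0.75 × 0.6 × 60 × 11.5) = 0.1997 in.
Required leg w = t_e / 0.707 = 0.2824 in → use 5/16 in.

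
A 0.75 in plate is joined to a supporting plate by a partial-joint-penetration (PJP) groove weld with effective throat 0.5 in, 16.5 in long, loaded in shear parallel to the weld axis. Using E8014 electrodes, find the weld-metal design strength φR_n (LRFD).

E80XX → F_EXX = 80 ksi.
Effective throat (given) t_e = 0.5 in.
A_we = 0.5 × 16.5 = 8.25 in².
F_nw = 0.6 F_EXX = 48 ksi.
φR_n = 0.75 × 48 × 8.25 = 297 kips.

φR_n ≈ 297 kips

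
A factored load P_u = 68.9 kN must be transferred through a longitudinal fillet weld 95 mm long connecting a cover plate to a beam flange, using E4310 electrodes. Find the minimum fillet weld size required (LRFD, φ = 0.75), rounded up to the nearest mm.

w = 6 mm

E43XX → F_EXX = 430 MPa.
Total weld length L = 95 mm.
Required throat t_e = P_u / (φ × 0.6 F_EXX × L) = 68.9 / (0.75 × 0.6 × 430 × 95 × 10⁻³) = 3.748 mm.
Required leg w = t_e / 0.707 = 5.301 mm → use 6 mm.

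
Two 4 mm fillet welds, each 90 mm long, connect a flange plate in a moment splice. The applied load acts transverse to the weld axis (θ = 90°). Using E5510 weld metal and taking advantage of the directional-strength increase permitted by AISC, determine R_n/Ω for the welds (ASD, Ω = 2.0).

E55XX → F_EXX = 550 MPa.
t_e = 0.707 × 4 = 2.828 mm; A_we = 2.828 × 180 = 509 mm².
Directional factor: 1.0 + 0.5 sin^1.5(90°) = 1.5.
F_nw = 0.6 × 550 × 1.5 = 495 MPa.
R_n/Ω = (495 × 509) / 2.0 × 10⁻³ = 126 kN.

R_n/Ω ≈ 126 kN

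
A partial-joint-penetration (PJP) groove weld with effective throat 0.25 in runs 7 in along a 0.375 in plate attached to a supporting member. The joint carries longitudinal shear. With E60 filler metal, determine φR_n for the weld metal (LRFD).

E60XX → F_EXX = 60 ksi.
Effective throat (given) t_e = 0.25 in.
A_we = 0.25 × 7 = 1.75 in².
F_nw = 0.6 F_EXX = 36 ksi.
φR_n = 0.75 × 36 × 1.75 = 47.25 kip.

φR_n ≈ 47.2 kip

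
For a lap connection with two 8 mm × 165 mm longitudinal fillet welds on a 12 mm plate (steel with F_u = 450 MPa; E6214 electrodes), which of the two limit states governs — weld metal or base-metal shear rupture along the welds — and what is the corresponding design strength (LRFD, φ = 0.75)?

E62XX → F_EXX = 620 MPa.
t_e = 0.707 × 8 = 5.656 mm; L = 330 mm.
Weld metal: φR_n = 0.75 × 0.6 × 620 × 5.656 × 330 × 10⁻³ = 520.7 kN.
Base metal (shear rupture): φR_n = 0.75 × 0.6 × 450 × 12 × 330 × 10⁻³ = 801.9 kN.
Governing: weld metal.

φR_n ≈ 521 kN (weld metal governs)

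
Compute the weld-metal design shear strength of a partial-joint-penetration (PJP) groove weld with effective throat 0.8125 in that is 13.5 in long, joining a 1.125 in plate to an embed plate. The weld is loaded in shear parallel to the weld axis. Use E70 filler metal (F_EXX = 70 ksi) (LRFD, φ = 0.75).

Effective throat (given) t_e = 0.8125 in.
A_we = 0.8125 × 13.5 = 10.97 in².
F_nw = 0.6 F_EXX = 42 ksi.
φR_n = 0.75 × 42 × 10.97 = 345.5 kips.

φR_n ≈ 346 kips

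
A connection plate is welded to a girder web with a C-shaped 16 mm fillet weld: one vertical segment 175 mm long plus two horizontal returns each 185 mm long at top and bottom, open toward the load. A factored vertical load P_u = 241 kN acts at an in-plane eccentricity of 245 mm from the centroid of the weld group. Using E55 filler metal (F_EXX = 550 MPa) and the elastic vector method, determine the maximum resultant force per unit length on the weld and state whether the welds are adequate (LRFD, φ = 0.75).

Total weld length L_w = 545 mm. Treat welds as unit-width lines.
Centroid: x̄ = 2×185×92.5 / 545 = 62.8 mm from the vertical weld.
Polar moment about centroid: J = I_x + I_y = [175³/12 + 2×185×87.5²] + [175×62.8² + 2(185³/12 + 185×29.7²)] = 5351000 mm³.
Direct shear f_v = P/L_w = 241×10³ / 545 = 442.2 N/mm (vertical).
Torsion M = P·e = 241×10³ × 245 = 59045000 N·mm.
Critical point at (x, y) = (122.2, 87.5) from centroid. f_tx = M·y/J = 965.5 N/mm; f_ty = M·x/J = 1348 N/mm.
Resultant f_max = √[f_tx² + (f_v + f_ty)²] = √[965.5² + (442.2 + 1348)²] = 2034 N/mm.
Capacity per unit length: φr_n = 0.75 × 0.6 × 550 × (0.707 × 16) = 2800 N/mm.
2034 ≤ 2800 → adequate.

f_max ≈ 2030 N/mm; adequate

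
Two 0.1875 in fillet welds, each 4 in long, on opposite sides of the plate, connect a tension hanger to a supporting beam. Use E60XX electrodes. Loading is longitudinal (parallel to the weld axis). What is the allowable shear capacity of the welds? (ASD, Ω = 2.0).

R_n/Ω ≈ 19.1 kips

E60XX → F_EXX = 60 ksi.
Effective throat t_e = 0.707 × 0.1875 = 0.1326 in.
Total length L = 8 in; A_we = 0.1326 × 8 = 1.06 in².
F_nw = 0.6 F_EXX = 0.6 × 60 = 36 ksi.
R_n = 36 × 1.06 = 38.18 kips; R_n/Ω = 38.18/2.0 = 19.09 kips.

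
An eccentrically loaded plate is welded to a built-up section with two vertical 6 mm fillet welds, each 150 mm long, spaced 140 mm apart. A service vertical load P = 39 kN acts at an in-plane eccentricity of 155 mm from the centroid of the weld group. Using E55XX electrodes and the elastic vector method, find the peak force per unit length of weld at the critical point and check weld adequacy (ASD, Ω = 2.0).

E55XX → F_EXX = 550 MPa.
Total weld length L_w = 300 mm. Treat welds as unit-width lines.
Polar moment about centroid: J = 2[d³/12 + d(b/2)²] = 2[150³/12 + 150×70²] = 2032000 mm³.
Direct shear f_v = P/L_w = 39×10³ / 300 = 130 N/mm (vertical).
Torsion M = P·e = 39×10³ × 155 = 6045000 N·mm.
Critical point at (x, y) = (70, 75) from centroid. f_tx = M·y/J = 223.1 N/mm; f_ty = M·x/J = 208.2 N/mm.
Resultant f_max = √[f_tx² + (f_v + f_ty)²] = √[223.1² + (130 + 208.2)²] = 405.1 N/mm.
Capacity per unit length: r_n/Ω = (1/2.0) × 0.6 × 550 × (0.707 × 6) = 699.9 N/mm.
405.1 ≤ 699.9 → adequate.

f_max ≈ 405 N/mm; adequate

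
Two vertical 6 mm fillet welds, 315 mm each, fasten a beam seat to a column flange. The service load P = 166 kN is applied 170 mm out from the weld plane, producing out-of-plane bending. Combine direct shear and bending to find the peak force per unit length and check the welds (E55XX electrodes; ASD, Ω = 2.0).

E55XX → F_EXX = 550 MPa.
L_w = 2 × 315 = 630 mm; section modulus (unit throat) S = 2 × L²/6 = 33080 mm².
Direct shear f_v = P/L_w = 166×10³/630 = 263.5 N/mm.
Moment M = P × e = 166×10³ × 170 = 28220000 N·mm; bending f_b = M/S = 853.2 N/mm.
f_max = √(f_v² + f_b²) = √(263.5² + 853.2²) = 893 N/mm.
r_n/Ω = (1/2.0) × 0.6 × 550 × (0.707 × 6) = 699.9 N/mm → NOT adequate.

f_max ≈ 893 N/mm; NOT adequate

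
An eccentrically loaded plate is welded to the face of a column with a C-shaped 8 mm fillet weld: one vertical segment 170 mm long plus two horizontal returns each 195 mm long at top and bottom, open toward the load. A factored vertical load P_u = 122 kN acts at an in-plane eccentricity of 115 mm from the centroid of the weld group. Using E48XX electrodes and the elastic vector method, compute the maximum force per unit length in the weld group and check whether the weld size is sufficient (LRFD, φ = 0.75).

f_max ≈ 578 N/mm; adequate

E48XX → F_EXX = 480 MPa.
Total weld length L_w = 560 mm. Treat welds as unit-width lines.
Centroid: x̄ = 2×195×97.5 / 560 = 67.9 mm from the vertical weld.
Polar moment about centroid: J = I_x + I_y = [170³/12 + 2×195×85²] + [170×67.9² + 2(195³/12 + 195×29.6²)] = 5588000 mm³.
Direct shear f_v = P/L_w = 122×10³ / 560 = 217.9 N/mm (vertical).
Torsion M = P·e = 122×10³ × 115 = 14030000 N·mm.
Critical point at (x, y) = (127.1, 85) from centroid. f_tx = M·y/J = 213.4 N/mm; f_ty = M·x/J = 319.1 N/mm.
Resultant f_max = √[f_tx² + (f_v + f_ty)²] = √[213.4² + (217.9 + 319.1)²] = 577.8 N/mm.
Capacity per unit length: φr_n = 0.75 × 0.6 × 480 × (0.707 × 8) = 1222 N/mm.
577.8 ≤ 1222 → adequate.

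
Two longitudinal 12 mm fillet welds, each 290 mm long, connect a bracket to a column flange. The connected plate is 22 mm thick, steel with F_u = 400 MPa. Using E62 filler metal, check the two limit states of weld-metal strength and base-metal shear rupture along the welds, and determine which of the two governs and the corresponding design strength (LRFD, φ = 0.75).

φR_n ≈ 1370 kN (weld metal governs)

E62XX → F_EXX = 620 MPa.
t_e = 0.707 × 12 = 8.484 mm; L = 580 mm.
Weld metal: φR_n = 0.75 × 0.6 × 620 × 8.484 × 580 × 10⁻³ = 1373 kN.
Base metal (shear rupture): φR_n = 0.75 × 0.6 × 400 × 22 × 580 × 10⁻³ = 2297 kN.
Governing: weld metal.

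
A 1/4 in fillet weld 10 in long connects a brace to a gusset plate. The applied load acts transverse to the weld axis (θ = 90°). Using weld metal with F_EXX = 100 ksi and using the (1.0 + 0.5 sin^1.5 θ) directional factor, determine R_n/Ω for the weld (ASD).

t_e = 0.707 × 0.25 = 0.1767 in; A_we = 0.1767 × 10 = 1.767 in².
Directional factor: 1.0 + 0.5 sin^1.5(90°) = 1.5.
F_nw = 0.6 × 100 × 1.5 = 90 ksi.
R_n/Ω = (90 × 1.767) / 2.0 = 79.54 kips.

R_n/Ω ≈ 79.5 kips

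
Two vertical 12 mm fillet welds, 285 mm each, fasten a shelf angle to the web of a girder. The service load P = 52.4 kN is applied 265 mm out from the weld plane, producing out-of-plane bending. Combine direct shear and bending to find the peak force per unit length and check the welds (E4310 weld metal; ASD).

E43XX → F_EXX = 430 MPa.
L_w = 2 × 285 = 570 mm; section modulus (unit throat) S = 2 × L²/6 = 27080 mm².
Direct shear f_v = P/L_w = 52.4×10³/570 = 91.93 N/mm.
Moment M = P × e = 52.4×10³ × 265 = 13886000 N·mm; bending f_b = M/S = 512.9 N/mm.
f_max = √(f_v² + f_b²) = √(91.93² + 512.9²) = 521 N/mm.
r_n/Ω = (1/2.0) × 0.6 × 430 × (0.707 × 12) = 1094 N/mm → adequate.

f_max ≈ 521 N/mm; adequate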